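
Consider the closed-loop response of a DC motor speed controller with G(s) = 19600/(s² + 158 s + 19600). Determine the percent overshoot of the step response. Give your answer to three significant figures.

%OS ≈ 11.7%

ω_n = √19600 = 140 rad/s; ζ = 158/(2·140) = 0.564.
%OS = 100·exp(−πζ/√(1−ζ²)) = 11.7%.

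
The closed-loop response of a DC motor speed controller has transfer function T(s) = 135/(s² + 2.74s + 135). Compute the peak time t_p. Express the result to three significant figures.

Comparing the denominator to s² + 2ζω_n s + ω_n²: ω_n = √135 = 11.6 rad/s, and 2ζω_n = 2.74 so ζ = 2.74/(2·11.6) = 0.118.
ω_d = ω_n√(1−ζ²) = 11.5 rad/s. Then t_p = π/ω_d = 0.272 s.

t_p ≈ 0.272 s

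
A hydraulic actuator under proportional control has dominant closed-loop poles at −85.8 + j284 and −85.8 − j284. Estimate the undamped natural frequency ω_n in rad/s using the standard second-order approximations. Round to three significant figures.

ω_n ≈ 297 rad/s

|pole| = ω_n = √(85.8² + 284²) = 297 rad/s; ζ = cos θ = σ/ω_n = 0.289.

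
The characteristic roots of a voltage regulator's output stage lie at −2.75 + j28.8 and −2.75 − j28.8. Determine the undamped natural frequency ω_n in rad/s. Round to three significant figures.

ω_n ≈ 28.9 rad/s

With σ = 2.75, ω_d = 28.8: ω_n = √(σ²+ω_d²) = 28.9 rad/s, ζ = σ/ω_n = 0.0951.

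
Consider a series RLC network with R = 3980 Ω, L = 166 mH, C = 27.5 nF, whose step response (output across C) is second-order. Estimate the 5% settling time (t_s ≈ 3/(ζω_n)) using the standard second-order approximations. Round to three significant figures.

For a series RLC circuit (capacitor voltage as output), ω_n = 1/√(LC) = 1/√(166 mH · 27.5 nF) = 14800 rad/s.
ζ = (R/2)·√(C/L) = (3980/2)·√(27.5 nF/166 mH) = 0.810.
t_s ≈ 3/(ζω_n) = 0.000250 s.

t_s ≈ 0.000250 s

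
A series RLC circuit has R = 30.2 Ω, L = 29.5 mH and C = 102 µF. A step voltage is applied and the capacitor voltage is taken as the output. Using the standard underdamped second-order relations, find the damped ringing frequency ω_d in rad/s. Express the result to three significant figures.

For a series RLC circuit (capacitor voltage as output), ω_n = 1/√(LC) = 1/√(29.5 mH · 102 µF) = 576 rad/s.
ζ = (R/2)·√(C/L) = (30.2/2)·√(102 µF/29.5 mH) = 0.888.
The damped frequency ω_d = ω_n√(1−ζ²) = 265 rad/s.

ω_d ≈ 265 rad/s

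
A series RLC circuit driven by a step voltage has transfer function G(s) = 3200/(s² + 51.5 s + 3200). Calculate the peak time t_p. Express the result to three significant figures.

t_p ≈ 0.0624 s

Matching coefficients with s² + 2ζω_n s + ω_n² gives ω_n² = 3200 ⇒ ω_n = 56.6 rad/s, and ζ = 51.5/(2ω_n) = 0.455.
ω_d = ω_n√(1−ζ²) = 50.4 rad/s. Then t_p = π/ω_d = 0.0624 s.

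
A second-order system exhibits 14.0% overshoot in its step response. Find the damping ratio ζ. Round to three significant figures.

ζ ≈ 0.531

ζ = −ln(OS)/√(π² + (ln OS)²). With OS = 0.140, ln OS = −1.966 and ζ = 1.966/3.706 = 0.531.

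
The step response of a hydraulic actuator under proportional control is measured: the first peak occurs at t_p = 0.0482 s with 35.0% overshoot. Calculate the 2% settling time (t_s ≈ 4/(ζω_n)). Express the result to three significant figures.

From the overshoot, ζ = −ln(OS)/√(π²+ln²(OS)) = 0.317.
From t_p = π/ω_d, ω_d = π/0.0482 = 65.2 rad/s, so ω_n = ω_d/√(1−ζ²) = 68.7 rad/s.
t_s ≈ 4/(ζω_n) = 4/(0.317·68.7) = 0.184 s.

t_s ≈ 0.184 s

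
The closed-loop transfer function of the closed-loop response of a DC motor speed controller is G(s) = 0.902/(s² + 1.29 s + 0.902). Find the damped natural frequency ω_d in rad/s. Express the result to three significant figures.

ω_n = √0.902 = 0.950 rad/s; ζ = 1.29/(2·0.950) = 0.679.
ω_d = 0.950·√(1 − 0.679²) = 0.697 rad/s.

ω_d ≈ 0.697 rad/s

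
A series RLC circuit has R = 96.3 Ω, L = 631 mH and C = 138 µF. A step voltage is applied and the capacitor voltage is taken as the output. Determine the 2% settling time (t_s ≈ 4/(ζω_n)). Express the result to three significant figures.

For a series RLC circuit (capacitor voltage as output), ω_n = 1/√(LC) = 1/√(631 mH · 138 µF) = 107 rad/s.
ζ = (R/2)·√(C/L) = (96.3/2)·√(138 µF/631 mH) = 0.712.
t_s ≈ 4/(ζω_n) = 0.0524 s.

t_s ≈ 0.0524 s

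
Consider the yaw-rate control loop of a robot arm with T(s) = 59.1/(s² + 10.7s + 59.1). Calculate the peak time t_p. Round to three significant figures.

t_p ≈ 0.569 s

ω_n = √59.1 = 7.69 rad/s; ζ = 10.7/(2·7.69) = 0.696.
The damped frequency ω_d = ω_n√(1−ζ²) = 5.52 rad/s. Then t_p = π/ω_d = 0.569 s.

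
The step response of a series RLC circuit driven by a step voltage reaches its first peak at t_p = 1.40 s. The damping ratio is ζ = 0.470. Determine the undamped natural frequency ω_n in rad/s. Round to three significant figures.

Peak time t_p = π/ω_d, so ω_d = π/t_p = π/1.40 = 2.24 rad/s.
ω_n = ω_d/√(1−ζ²) = 2.24/√0.779 = 2.54 rad/s.

ω_n ≈ 2.54 rad/s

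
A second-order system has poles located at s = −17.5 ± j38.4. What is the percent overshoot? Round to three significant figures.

The poles are at −σ ± jω_d with σ = 17.5 and ω_d = 38.4, so ω_n = √(σ²+ω_d²) = 42.2 rad/s and ζ = σ/ω_n = 0.415.
%OS = 100·exp(−πζ/√(1−ζ²)) = 23.9%.

%OS ≈ 23.9%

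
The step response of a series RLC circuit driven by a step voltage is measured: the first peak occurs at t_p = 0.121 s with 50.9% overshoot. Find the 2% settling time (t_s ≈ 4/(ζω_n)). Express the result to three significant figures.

ζ from %OS: ζ = |ln 0.509|/√(π²+ln²0.509) = 0.210.
t_p = π/ω_d ⇒ ω_d = 26.0 rad/s; then ω_n = ω_d/√(1−ζ²) = 26.6 rad/s.
t_s ≈ 4/(ζω_n) = 4/(0.210·26.6) = 0.717 s.

t_s ≈ 0.717 s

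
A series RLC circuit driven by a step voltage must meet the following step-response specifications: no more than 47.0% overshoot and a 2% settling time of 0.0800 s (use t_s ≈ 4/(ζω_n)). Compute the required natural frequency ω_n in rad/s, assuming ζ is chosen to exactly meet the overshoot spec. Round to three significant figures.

ω_n ≈ 214 rad/s

From %OS = 100·exp(−πζ/√(1−ζ²)), invert to get ζ = −ln(OS)/√(π² + ln²(OS)) with OS = 0.470.
−ln 0.470 = 0.7550, so ζ = 0.7550/√(π² + 0.5701) = 0.234.
From t_s ≈ 4/(ζω_n): ω_n = 4/(ζ·t_s) = 4/(0.234·0.0800) = 214 rad/s.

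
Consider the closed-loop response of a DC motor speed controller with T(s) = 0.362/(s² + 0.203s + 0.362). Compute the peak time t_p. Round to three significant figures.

ω_n = √0.362 = 0.602 rad/s; ζ = 0.203/(2·0.602) = 0.169.
ω_d = ω_n√(1−ζ²) = 0.593 rad/s. Then t_p = π/ω_d = 5.30 s.

t_p ≈ 5.30 s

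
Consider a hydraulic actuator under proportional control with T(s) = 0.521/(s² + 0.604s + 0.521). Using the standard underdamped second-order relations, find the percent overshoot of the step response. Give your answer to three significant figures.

%OS ≈ 23.5%

Matching coefficients with s² + 2ζω_n s + ω_n² gives ω_n² = 0.521 ⇒ ω_n = 0.722 rad/s, and ζ = 0.604/(2ω_n) = 0.418.
%OS = 100 e^{−πζ/√(1−ζ²)} with ζ = 0.418 gives 23.5%.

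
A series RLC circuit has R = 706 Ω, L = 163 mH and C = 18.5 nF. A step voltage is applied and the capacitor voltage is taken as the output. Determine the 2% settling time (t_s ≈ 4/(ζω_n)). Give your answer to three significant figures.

t_s ≈ 0.00185 s

For a series RLC circuit (capacitor voltage as output), ω_n = 1/√(LC) = 1/√(163 mH · 18.5 nF) = 18200 rad/s.
ζ = (R/2)·√(C/L) = (706/2)·√(18.5 nF/163 mH) = 0.119.
t_s ≈ 4/(ζω_n) = 0.00185 s.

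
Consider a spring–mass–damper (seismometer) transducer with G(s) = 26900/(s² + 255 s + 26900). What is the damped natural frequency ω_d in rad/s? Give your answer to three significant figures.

ω_d ≈ 103 rad/s

ω_n = √26900 = 164 rad/s; ζ = 255/(2·164) = 0.777.
ω_d = ω_n√(1−ζ²) = 103 rad/s.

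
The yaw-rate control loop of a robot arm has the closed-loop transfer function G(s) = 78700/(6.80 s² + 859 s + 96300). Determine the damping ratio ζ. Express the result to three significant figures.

ζ ≈ 0.531

Dividing through by 6.80: denominator becomes s² + 126.3 s + 14160.
So ω_n = √14160 = 119 rad/s and ζ = 126.3/(2·119) = 0.531.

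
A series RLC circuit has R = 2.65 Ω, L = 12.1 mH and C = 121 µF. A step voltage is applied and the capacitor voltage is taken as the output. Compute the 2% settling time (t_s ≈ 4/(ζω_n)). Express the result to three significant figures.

t_s ≈ 0.0365 s

For a series RLC circuit (capacitor voltage as output), ω_n = 1/√(LC) = 1/√(12.1 mH · 121 µF) = 826 rad/s.
ζ = (R/2)·√(C/L) = (2.65/2)·√(121 µF/12.1 mH) = 0.133.
t_s ≈ 4/(ζω_n) = 0.0365 s.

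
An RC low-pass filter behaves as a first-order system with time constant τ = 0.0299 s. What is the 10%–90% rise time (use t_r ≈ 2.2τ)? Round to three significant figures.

t_r ≈ 2.2τ = 0.0658 s.

t_r ≈ 0.0658 s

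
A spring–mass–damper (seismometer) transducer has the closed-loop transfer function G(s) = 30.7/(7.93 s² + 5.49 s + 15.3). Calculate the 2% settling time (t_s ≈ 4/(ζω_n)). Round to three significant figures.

Dividing through by 7.93: denominator becomes s² + 0.6923 s + 1.929.
So ω_n = √1.929 = 1.39 rad/s and ζ = 0.6923/(2·1.39) = 0.249.
t_s ≈ 4/(ζω_n) = 11.6 s.

t_s ≈ 11.6 s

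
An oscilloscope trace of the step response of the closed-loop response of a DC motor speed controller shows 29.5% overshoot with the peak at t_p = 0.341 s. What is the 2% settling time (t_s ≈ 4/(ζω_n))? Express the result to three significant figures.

ζ from %OS: ζ = |ln 0.295|/√(π²+ln²0.295) = 0.362.
t_p = π/ω_d ⇒ ω_d = 9.21 rad/s; then ω_n = ω_d/√(1−ζ²) = 9.88 rad/s.
t_s ≈ 4/(ζω_n) = 4/(0.362·9.88) = 1.12 s.

t_s ≈ 1.12 s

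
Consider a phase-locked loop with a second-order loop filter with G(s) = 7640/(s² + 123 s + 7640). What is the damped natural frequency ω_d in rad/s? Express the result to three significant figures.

ω_d ≈ 62.1 rad/s

Comparing the denominator to s² + 2ζω_n s + ω_n²: ω_n = √7640 = 87.4 rad/s, and 2ζω_n = 123 so ζ = 123/(2·87.4) = 0.704.
The damped frequency ω_d = ω_n√(1−ζ²) = 62.1 rad/s.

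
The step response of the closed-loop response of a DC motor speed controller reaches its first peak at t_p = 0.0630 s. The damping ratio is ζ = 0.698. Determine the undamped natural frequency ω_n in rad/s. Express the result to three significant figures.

ω_n ≈ 69.6 rad/s

Peak time t_p = π/ω_d, so ω_d = π/t_p = π/0.0630 = 49.9 rad/s.
ω_n = ω_d/√(1−ζ²) = 49.9/√0.513 = 69.6 rad/s.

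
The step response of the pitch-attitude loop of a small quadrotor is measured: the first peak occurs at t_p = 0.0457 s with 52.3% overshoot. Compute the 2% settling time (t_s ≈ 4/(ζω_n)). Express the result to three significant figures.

ζ from %OS: ζ = |ln 0.523|/√(π²+ln²0.523) = 0.202.
From t_p = π/ω_d, ω_d = π/0.0457 = 68.7 rad/s, so ω_n = ω_d/√(1−ζ²) = 70.2 rad/s.
t_s ≈ 4/(ζω_n) = 4/(0.202·70.2) = 0.282 s.

t_s ≈ 0.282 s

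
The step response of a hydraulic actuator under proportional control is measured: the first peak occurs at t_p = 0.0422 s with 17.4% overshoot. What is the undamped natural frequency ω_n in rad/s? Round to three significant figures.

ζ from %OS: ζ = |ln 0.174|/√(π²+ln²0.174) = 0.486.
From t_p = π/ω_d, ω_d = π/0.0422 = 74.4 rad/s, so ω_n = ω_d/√(1−ζ²) = 85.2 rad/s.

ω_n ≈ 85.2 rad/s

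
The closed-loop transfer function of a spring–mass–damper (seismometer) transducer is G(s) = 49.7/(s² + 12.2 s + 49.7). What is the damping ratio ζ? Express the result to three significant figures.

ω_n = √49.7 = 7.05 rad/s; ζ = 12.2/(2·7.05) = 0.865.

ζ ≈ 0.865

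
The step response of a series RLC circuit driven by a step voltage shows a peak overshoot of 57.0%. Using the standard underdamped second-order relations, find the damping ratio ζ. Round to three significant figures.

From %OS = 100·exp(−πζ/√(1−ζ²)), invert to get ζ = −ln(OS)/√(π² + ln²(OS)) with OS = 0.570.
−ln 0.570 = 0.5621, so ζ = 0.5621/√(π² + 0.3160) = 0.176.

ζ ≈ 0.176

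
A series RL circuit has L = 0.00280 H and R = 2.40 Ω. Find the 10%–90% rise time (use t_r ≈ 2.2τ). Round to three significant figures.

τ = L/R = 0.00280/2.40 = 0.00117 s.
t_r ≈ 2.2τ = 0.00257 s.

t_r ≈ 0.00257 s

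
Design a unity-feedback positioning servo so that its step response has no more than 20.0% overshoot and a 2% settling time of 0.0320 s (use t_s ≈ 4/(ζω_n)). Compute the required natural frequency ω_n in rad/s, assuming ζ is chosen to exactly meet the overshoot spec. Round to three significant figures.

ζ = −ln(OS)/√(π² + (ln OS)²). With OS = 0.200, ln OS = −1.609 and ζ = 1.609/3.530 = 0.456.
From t_s ≈ 4/(ζω_n): ω_n = 4/(ζ·t_s) = 4/(0.456·0.0320) = 274 rad/s.

ω_n ≈ 274 rad/s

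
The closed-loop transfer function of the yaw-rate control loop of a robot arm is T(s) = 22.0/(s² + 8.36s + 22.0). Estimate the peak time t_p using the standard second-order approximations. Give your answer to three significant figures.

t_p ≈ 1.48 s

Matching coefficients with s² + 2ζω_n s + ω_n² gives ω_n² = 22.0 ⇒ ω_n = 4.69 rad/s, and ζ = 8.36/(2ω_n) = 0.891.
ω_d = 4.69·√(1 − 0.891²) = 2.13 rad/s. Then t_p = π/ω_d = 1.48 s.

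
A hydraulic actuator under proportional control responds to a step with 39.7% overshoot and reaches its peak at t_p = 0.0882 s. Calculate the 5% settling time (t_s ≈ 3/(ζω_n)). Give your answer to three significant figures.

t_s ≈ 0.286 s

The overshoot fixes ζ = −ln(OS)/√(π²+ln²(OS)) = 0.282.
t_p = π/ω_d ⇒ ω_d = 35.6 rad/s; then ω_n = ω_d/√(1−ζ²) = 37.1 rad/s.
t_s ≈ 3/(ζω_n) = 3/(0.282·37.1) = 0.286 s.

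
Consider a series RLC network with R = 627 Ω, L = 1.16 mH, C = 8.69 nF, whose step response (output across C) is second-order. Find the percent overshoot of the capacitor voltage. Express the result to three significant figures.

%OS ≈ 0.525%

For a series RLC circuit (capacitor voltage as output), ω_n = 1/√(LC) = 1/√(1.16 mH · 8.69 nF) = 315000 rad/s.
ζ = (R/2)·√(C/L) = (627/2)·√(8.69 nF/1.16 mH) = 0.858.
Overshoot: exp(−π·0.858/√(1−0.858²)) = 0.00525, i.e. 0.525%.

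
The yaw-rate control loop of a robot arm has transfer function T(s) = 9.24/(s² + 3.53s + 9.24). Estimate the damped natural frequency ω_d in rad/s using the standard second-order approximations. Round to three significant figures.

Comparing the denominator to s² + 2ζω_n s + ω_n²: ω_n = √9.24 = 3.04 rad/s, and 2ζω_n = 3.53 so ζ = 3.53/(2·3.04) = 0.581.
The damped frequency ω_d = ω_n√(1−ζ²) = 2.47 rad/s.

ω_d ≈ 2.47 rad/s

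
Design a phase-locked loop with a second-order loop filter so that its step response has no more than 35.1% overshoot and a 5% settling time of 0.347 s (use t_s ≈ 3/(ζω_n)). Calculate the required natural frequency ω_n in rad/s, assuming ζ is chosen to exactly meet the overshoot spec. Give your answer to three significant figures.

ω_n ≈ 27.3 rad/s

From %OS = 100·exp(−πζ/√(1−ζ²)), invert to get ζ = −ln(OS)/√(π² + ln²(OS)) with OS = 0.351.
−ln 0.351 = 1.047, so ζ = 1.047/√(π² + 1.096) = 0.316.
Then ω_n = 3/(ζ t_s) = 3/(0.316 × 0.347) = 27.3 rad/s.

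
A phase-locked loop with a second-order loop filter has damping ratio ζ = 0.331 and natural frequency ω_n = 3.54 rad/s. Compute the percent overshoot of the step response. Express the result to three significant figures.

For an underdamped second-order system, %OS = 100·exp(−πζ/√(1−ζ²)).
πζ/√(1−ζ²) = π·0.331/√(1−0.110) = 1.102, so %OS = 100·e^(−1.102) = 33.2%.

%OS ≈ 33.2%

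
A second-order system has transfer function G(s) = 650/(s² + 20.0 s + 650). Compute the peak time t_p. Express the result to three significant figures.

Matching coefficients with s² + 2ζω_n s + ω_n² gives ω_n² = 650 ⇒ ω_n = 25.5 rad/s, and ζ = 20.0/(2ω_n) = 0.392.
ω_d = ω_n√(1−ζ²) = 23.5 rad/s. Then t_p = π/ω_d = 0.134 s.

t_p ≈ 0.134 s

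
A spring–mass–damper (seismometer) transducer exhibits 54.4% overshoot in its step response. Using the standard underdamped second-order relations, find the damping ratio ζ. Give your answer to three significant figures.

Inverting the overshoot relation: ζ = |ln 0.544|/√(π² + ln²0.544) = 0.190.

ζ ≈ 0.190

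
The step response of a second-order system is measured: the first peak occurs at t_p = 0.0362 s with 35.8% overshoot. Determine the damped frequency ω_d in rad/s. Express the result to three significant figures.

t_p = π/ω_d, so ω_d = π/0.0362 = 86.8 rad/s.

ω_d ≈ 86.8 rad/s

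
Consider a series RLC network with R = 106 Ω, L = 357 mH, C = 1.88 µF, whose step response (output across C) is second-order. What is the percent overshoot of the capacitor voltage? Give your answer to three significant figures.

For a series RLC circuit (capacitor voltage as output), ω_n = 1/√(LC) = 1/√(357 mH · 1.88 µF) = 1220 rad/s.
ζ = (R/2)·√(C/L) = (106/2)·√(1.88 µF/357 mH) = 0.122.
%OS = 100·exp(−πζ/√(1−ζ²)) = 68.0%.

%OS ≈ 68.0%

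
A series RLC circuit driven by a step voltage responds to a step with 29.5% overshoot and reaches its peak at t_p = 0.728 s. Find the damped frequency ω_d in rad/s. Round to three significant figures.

t_p = π/ω_d, so ω_d = π/0.728 = 4.32 rad/s.

ω_d ≈ 4.32 rad/s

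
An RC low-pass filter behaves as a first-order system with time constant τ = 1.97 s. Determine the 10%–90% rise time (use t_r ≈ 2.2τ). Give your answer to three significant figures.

t_r ≈ 4.33 s

t_r ≈ 2.2τ = 4.33 s.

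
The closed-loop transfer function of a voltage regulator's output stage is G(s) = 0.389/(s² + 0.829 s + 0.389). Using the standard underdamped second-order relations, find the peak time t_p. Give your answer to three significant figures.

Comparing the denominator to s² + 2ζω_n s + ω_n²: ω_n = √0.389 = 0.624 rad/s, and 2ζω_n = 0.829 so ζ = 0.829/(2·0.624) = 0.665.
ω_d = 0.624·√(1 − 0.665²) = 0.466 rad/s. Then t_p = π/ω_d = 6.74 s.

t_p ≈ 6.74 s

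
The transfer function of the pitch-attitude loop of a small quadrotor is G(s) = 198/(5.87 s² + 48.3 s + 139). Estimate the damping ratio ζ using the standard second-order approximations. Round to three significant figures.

Dividing through by 5.87: denominator becomes s² + 8.228 s + 23.68.
So ω_n = √23.68 = 4.87 rad/s and ζ = 8.228/(2·4.87) = 0.845.

ζ ≈ 0.845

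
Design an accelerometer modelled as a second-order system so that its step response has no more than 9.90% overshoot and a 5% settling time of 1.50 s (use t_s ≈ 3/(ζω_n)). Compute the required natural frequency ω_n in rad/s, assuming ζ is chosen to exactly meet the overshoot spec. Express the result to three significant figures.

ζ = −ln(OS)/√(π² + (ln OS)²). With OS = 0.0990, ln OS = −2.313 and ζ = 2.313/3.901 = 0.593.
From t_s ≈ 3/(ζω_n): ω_n = 3/(ζ·t_s) = 3/(0.593·1.50) = 3.37 rad/s.

ω_n ≈ 3.37 rad/s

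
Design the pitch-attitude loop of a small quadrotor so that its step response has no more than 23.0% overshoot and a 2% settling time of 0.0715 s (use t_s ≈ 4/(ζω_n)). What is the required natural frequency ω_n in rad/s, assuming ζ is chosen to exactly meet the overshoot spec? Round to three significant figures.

ω_n ≈ 132 rad/s

ζ = −ln(OS)/√(π² + (ln OS)²). With OS = 0.230, ln OS = −1.470 and ζ = 1.470/3.468 = 0.424.
Then ω_n = 4/(ζ t_s) = 4/(0.424 × 0.0715) = 132 rad/s.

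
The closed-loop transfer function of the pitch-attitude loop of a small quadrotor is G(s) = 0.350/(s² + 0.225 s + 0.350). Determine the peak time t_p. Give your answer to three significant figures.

t_p ≈ 5.41 s

Matching coefficients with s² + 2ζω_n s + ω_n² gives ω_n² = 0.350 ⇒ ω_n = 0.592 rad/s, and ζ = 0.225/(2ω_n) = 0.190.
The damped frequency ω_d = ω_n√(1−ζ²) = 0.581 rad/s. Then t_p = π/ω_d = 5.41 s.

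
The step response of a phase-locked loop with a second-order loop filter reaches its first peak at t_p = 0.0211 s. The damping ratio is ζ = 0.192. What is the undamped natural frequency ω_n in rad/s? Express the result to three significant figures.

Peak time t_p = π/ω_d, so ω_d = π/t_p = π/0.0211 = 149 rad/s.
ω_n = ω_d/√(1−ζ²) = 149/√0.963 = 152 rad/s.

ω_n ≈ 152 rad/s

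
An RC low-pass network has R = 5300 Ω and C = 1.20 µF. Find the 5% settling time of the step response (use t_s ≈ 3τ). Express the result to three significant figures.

t_s ≈ 0.0191 s

τ = RC = 5300 × 1.20 µF = 0.00636 s.
t_s ≈ 3τ = 0.0191 s.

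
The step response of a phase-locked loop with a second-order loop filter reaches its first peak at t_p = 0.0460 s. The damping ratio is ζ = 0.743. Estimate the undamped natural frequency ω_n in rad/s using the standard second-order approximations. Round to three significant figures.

Peak time t_p = π/ω_d, so ω_d = π/t_p = π/0.0460 = 68.3 rad/s.
ω_n = ω_d/√(1−ζ²) = 68.3/√0.448 = 102 rad/s.

ω_n ≈ 102 rad/s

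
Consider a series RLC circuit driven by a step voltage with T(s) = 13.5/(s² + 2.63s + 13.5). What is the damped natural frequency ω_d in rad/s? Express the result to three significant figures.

Comparing the denominator to s² + 2ζω_n s + ω_n²: ω_n = √13.5 = 3.67 rad/s, and 2ζω_n = 2.63 so ζ = 2.63/(2·3.67) = 0.358.
ω_d = 3.67·√(1 − 0.358²) = 3.43 rad/s.

ω_d ≈ 3.43 rad/s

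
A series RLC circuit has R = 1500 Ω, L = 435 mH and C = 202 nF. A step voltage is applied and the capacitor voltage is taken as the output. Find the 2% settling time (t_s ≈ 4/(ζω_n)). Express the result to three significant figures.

For a series RLC circuit (capacitor voltage as output), ω_n = 1/√(LC) = 1/√(435 mH · 202 nF) = 3370 rad/s.
ζ = (R/2)·√(C/L) = (1500/2)·√(202 nF/435 mH) = 0.511.
t_s ≈ 4/(ζω_n) = 0.00232 s.

t_s ≈ 0.00232 s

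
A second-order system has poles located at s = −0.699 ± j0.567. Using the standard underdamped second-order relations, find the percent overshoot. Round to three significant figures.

|pole| = ω_n = √(0.699² + 0.567²) = 0.900 rad/s; ζ = cos θ = σ/ω_n = 0.777.
%OS = 100·exp(−πζ/√(1−ζ²)) = 2.08%.

%OS ≈ 2.08%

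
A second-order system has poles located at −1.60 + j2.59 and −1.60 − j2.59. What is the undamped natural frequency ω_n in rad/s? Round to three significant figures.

ω_n ≈ 3.04 rad/s

|pole| = ω_n = √(1.60² + 2.59²) = 3.04 rad/s; ζ = cos θ = σ/ω_n = 0.526.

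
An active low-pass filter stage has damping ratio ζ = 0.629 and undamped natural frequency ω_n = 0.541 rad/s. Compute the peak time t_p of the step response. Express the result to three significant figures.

t_p ≈ 7.47 s

The damped frequency is ω_d = ω_n√(1−ζ²) = 0.541·√(1−0.396) = 0.421 rad/s.
Peak time t_p = π/ω_d = π/0.421 = 7.47 s.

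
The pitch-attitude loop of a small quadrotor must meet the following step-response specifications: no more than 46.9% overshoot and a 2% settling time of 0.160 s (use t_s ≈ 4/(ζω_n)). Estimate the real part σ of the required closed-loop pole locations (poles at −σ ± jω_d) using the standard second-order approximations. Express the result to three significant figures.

The settling-time spec alone fixes σ = ζω_n = 4/t_s = 4/0.160 = 25.0.
(Overshoot then fixes ζ = 0.234 and hence ω_d = σ·√(1−ζ²)/ζ = 104 rad/s.)

σ ≈ 25.0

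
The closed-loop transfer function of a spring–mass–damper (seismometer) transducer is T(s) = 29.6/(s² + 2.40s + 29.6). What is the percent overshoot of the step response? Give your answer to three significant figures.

%OS ≈ 49.1%

Matching coefficients with s² + 2ζω_n s + ω_n² gives ω_n² = 29.6 ⇒ ω_n = 5.44 rad/s, and ζ = 2.40/(2ω_n) = 0.221.
%OS = 100·exp(−πζ/√(1−ζ²)) = 49.1%.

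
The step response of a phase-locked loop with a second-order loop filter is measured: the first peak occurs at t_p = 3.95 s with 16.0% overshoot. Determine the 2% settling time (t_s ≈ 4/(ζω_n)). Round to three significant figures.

From the overshoot, ζ = −ln(OS)/√(π²+ln²(OS)) = 0.504.
From t_p = π/ω_d, ω_d = π/3.95 = 0.795 rad/s, so ω_n = ω_d/√(1−ζ²) = 0.921 rad/s.
t_s ≈ 4/(ζω_n) = 4/(0.504·0.921) = 8.62 s.

t_s ≈ 8.62 s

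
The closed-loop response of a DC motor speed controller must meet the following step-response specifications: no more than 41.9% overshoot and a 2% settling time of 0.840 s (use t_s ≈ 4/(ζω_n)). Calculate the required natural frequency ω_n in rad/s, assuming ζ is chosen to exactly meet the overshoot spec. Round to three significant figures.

ω_n ≈ 17.8 rad/s

Inverting the overshoot relation: ζ = |ln 0.419|/√(π² + ln²0.419) = 0.267.
Then ω_n = 4/(ζ t_s) = 4/(0.267 × 0.840) = 17.8 rad/s.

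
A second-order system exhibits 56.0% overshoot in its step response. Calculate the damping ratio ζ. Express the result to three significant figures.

ζ ≈ 0.181

ζ = −ln(OS)/√(π² + (ln OS)²). With OS = 0.560, ln OS = −0.5798 and ζ = 0.5798/3.195 = 0.181.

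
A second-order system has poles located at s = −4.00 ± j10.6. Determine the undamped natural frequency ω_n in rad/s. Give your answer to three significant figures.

ω_n ≈ 11.3 rad/s

The poles are at −σ ± jω_d with σ = 4.00 and ω_d = 10.6, so ω_n = √(σ²+ω_d²) = 11.3 rad/s and ζ = σ/ω_n = 0.353.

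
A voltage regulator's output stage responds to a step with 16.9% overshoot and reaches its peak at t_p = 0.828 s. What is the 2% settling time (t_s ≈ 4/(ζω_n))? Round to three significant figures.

From the overshoot, ζ = −ln(OS)/√(π²+ln²(OS)) = 0.493.
From t_p = π/ω_d, ω_d = π/0.828 = 3.79 rad/s, so ω_n = ω_d/√(1−ζ²) = 4.36 rad/s.
t_s ≈ 4/(ζω_n) = 4/(0.493·4.36) = 1.86 s.

t_s ≈ 1.86 s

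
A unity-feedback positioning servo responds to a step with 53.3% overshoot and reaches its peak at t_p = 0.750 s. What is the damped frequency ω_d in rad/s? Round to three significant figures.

t_p = π/ω_d, so ω_d = π/0.750 = 4.19 rad/s.

ω_d ≈ 4.19 rad/s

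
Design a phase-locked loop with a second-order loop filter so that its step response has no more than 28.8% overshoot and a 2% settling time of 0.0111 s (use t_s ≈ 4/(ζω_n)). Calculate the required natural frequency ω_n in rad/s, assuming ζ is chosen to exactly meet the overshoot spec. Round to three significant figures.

ω_n ≈ 978 rad/s

ζ = −ln(OS)/√(π² + (ln OS)²). With OS = 0.288, ln OS = −1.245 and ζ = 1.245/3.379 = 0.368.
Then ω_n = 4/(ζ t_s) = 4/(0.368 × 0.0111) = 978 rad/s.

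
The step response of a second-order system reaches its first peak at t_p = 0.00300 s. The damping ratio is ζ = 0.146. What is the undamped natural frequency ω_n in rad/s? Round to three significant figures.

ω_n ≈ 1060 rad/s

Peak time t_p = π/ω_d, so ω_d = π/t_p = π/0.00300 = 1050 rad/s.
ω_n = ω_d/√(1−ζ²) = 1050/√0.979 = 1060 rad/s.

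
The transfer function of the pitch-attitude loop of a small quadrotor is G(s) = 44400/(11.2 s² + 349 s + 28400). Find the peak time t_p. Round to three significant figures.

Dividing through by 11.2: denominator becomes s² + 31.16 s + 2536.
So ω_n = √2536 = 50.4 rad/s and ζ = 31.16/(2·50.4) = 0.309.
The damped frequency ω_d = ω_n√(1−ζ²) = 47.9 rad/s. t_p = π/ω_d = 0.0656 s.

t_p ≈ 0.0656 s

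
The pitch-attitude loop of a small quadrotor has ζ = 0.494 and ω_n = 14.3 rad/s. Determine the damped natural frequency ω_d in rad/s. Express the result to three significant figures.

ω_d ≈ 12.4 rad/s

ω_d = ω_n√(1−ζ²) = 14.3·√0.756 = 12.4 rad/s.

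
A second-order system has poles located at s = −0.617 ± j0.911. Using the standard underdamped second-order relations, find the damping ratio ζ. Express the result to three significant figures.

The poles are at −σ ± jω_d with σ = 0.617 and ω_d = 0.911, so ω_n = √(σ²+ω_d²) = 1.10 rad/s and ζ = σ/ω_n = 0.561.

ζ ≈ 0.561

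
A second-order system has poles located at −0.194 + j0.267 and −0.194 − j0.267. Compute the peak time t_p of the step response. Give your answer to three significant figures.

t_p ≈ 11.8 s

t_p = π/ω_d with ω_d = 0.267 (the imaginary part), so t_p = 11.8 s.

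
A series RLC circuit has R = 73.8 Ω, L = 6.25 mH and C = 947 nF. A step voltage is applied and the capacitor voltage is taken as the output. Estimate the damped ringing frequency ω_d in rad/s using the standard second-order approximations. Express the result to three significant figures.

For a series RLC circuit (capacitor voltage as output), ω_n = 1/√(LC) = 1/√(6.25 mH · 947 nF) = 13000 rad/s.
ζ = (R/2)·√(C/L) = (73.8/2)·√(947 nF/6.25 mH) = 0.454.
ω_d = ω_n√(1−ζ²) = 11600 rad/s.

ω_d ≈ 11600 rad/s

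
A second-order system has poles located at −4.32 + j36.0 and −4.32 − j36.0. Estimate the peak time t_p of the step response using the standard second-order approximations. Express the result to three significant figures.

t_p = π/ω_d with ω_d = 36.0 (the imaginary part), so t_p = 0.0873 s.

t_p ≈ 0.0873 s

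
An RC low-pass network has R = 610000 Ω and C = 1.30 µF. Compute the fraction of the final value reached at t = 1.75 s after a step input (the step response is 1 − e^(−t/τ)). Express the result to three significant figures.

τ = RC = 610000 × 1.30 µF = 0.793 s.
y(t)/y_∞ = 1 − e^(−t/τ) = 1 − e^(−1.75/0.793) = 1 − e^(−2.21) = 0.890.

y/y_∞ ≈ 0.890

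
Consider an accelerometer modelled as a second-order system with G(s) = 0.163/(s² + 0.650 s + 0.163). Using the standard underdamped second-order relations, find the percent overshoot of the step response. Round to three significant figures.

Matching coefficients with s² + 2ζω_n s + ω_n² gives ω_n² = 0.163 ⇒ ω_n = 0.404 rad/s, and ζ = 0.650/(2ω_n) = 0.805.
%OS = 100·exp(−πζ/√(1−ζ²)) = 1.41%.

%OS ≈ 1.41%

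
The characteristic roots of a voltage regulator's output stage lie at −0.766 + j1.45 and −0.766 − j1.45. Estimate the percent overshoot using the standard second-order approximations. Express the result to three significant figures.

With σ = 0.766, ω_d = 1.45: ω_n = √(σ²+ω_d²) = 1.64 rad/s, ζ = σ/ω_n = 0.467.
%OS = 100 e^{−πζ/√(1−ζ²)} with ζ = 0.467 gives 19.0%.

%OS ≈ 19.0%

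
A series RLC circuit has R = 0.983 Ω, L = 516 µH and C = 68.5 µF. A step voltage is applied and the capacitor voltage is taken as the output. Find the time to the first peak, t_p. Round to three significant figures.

For a series RLC circuit (capacitor voltage as output), ω_n = 1/√(LC) = 1/√(516 µH · 68.5 µF) = 5320 rad/s.
ζ = (R/2)·√(C/L) = (0.983/2)·√(68.5 µF/516 µH) = 0.179.
The damped frequency ω_d = ω_n√(1−ζ²) = 5230 rad/s. t_p = π/ω_d = 0.000600 s.

t_p ≈ 0.000600 s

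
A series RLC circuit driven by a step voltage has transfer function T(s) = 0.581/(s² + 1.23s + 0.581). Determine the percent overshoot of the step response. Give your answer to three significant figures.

Comparing the denominator to s² + 2ζω_n s + ω_n²: ω_n = √0.581 = 0.762 rad/s, and 2ζω_n = 1.23 so ζ = 1.23/(2·0.762) = 0.807.
%OS = 100 e^{−πζ/√(1−ζ²)} with ζ = 0.807 gives 1.37%.

%OS ≈ 1.37%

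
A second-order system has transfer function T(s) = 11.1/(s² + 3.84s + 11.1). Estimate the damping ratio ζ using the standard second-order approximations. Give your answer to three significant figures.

ζ ≈ 0.576

Matching coefficients with s² + 2ζω_n s + ω_n² gives ω_n² = 11.1 ⇒ ω_n = 3.33 rad/s, and ζ = 3.84/(2ω_n) = 0.576.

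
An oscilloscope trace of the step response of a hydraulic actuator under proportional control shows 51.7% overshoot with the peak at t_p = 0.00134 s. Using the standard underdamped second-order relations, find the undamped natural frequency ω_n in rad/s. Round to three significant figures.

From the overshoot, ζ = −ln(OS)/√(π²+ln²(OS)) = 0.206.
From t_p = π/ω_d, ω_d = π/0.00134 = 2340 rad/s, so ω_n = ω_d/√(1−ζ²) = 2400 rad/s.

ω_n ≈ 2400 rad/s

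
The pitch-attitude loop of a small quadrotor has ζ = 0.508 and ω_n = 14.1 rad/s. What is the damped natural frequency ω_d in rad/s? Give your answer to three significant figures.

ω_d ≈ 12.1 rad/s

ω_d = ω_n√(1−ζ²) = 14.1·√0.742 = 12.1 rad/s.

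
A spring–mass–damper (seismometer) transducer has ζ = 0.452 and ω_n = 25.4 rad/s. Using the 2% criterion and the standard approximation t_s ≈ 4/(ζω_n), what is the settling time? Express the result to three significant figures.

t_s ≈ 0.348 s

t_s ≈ 4/(ζω_n) = 4/(0.452 × 25.4) = 0.348 s.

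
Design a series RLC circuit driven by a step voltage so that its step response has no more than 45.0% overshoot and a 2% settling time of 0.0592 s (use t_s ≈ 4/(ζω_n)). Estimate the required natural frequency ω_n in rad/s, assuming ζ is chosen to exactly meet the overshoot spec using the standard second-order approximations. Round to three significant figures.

ω_n ≈ 274 rad/s

Inverting the overshoot relation: ζ = |ln 0.450|/√(π² + ln²0.450) = 0.246.
Then ω_n = 4/(ζ t_s) = 4/(0.246 × 0.0592) = 274 rad/s.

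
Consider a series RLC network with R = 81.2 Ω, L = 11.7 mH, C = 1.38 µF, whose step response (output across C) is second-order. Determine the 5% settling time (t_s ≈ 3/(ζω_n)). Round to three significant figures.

t_s ≈ 0.000865 s

For a series RLC circuit (capacitor voltage as output), ω_n = 1/√(LC) = 1/√(11.7 mH · 1.38 µF) = 7870 rad/s.
ζ = (R/2)·√(C/L) = (81.2/2)·√(1.38 µF/11.7 mH) = 0.441.
t_s ≈ 3/(ζω_n) = 0.000865 s.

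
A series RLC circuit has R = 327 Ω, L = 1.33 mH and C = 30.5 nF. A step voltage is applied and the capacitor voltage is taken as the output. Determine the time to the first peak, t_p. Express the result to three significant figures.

t_p ≈ 0.0000322 s

For a series RLC circuit (capacitor voltage as output), ω_n = 1/√(LC) = 1/√(1.33 mH · 30.5 nF) = 157000 rad/s.
ζ = (R/2)·√(C/L) = (327/2)·√(30.5 nF/1.33 mH) = 0.783.
ω_d = 157000·√(1 − 0.783²) = 97700 rad/s. t_p = π/ω_d = 0.0000322 s.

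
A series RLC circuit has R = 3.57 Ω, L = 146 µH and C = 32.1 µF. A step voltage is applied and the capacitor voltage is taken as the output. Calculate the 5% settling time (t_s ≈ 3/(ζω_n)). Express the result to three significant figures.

For a series RLC circuit (capacitor voltage as output), ω_n = 1/√(LC) = 1/√(146 µH · 32.1 µF) = 14600 rad/s.
ζ = (R/2)·√(C/L) = (3.57/2)·√(32.1 µF/146 µH) = 0.837.
t_s ≈ 3/(ζω_n) = 0.000245 s.

t_s ≈ 0.000245 s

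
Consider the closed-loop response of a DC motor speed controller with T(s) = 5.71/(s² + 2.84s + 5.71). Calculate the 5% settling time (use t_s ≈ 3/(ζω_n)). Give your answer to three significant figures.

t_s ≈ 2.11 s

Comparing the denominator to s² + 2ζω_n s + ω_n²: ω_n = √5.71 = 2.39 rad/s, and 2ζω_n = 2.84 so ζ = 2.84/(2·2.39) = 0.594.
t_s ≈ 3/(ζω_n) = 3/(0.594·2.39) = 2.11 s.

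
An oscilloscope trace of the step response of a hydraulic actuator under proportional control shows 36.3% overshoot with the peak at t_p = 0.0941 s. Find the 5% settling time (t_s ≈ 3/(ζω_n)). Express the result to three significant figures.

t_s ≈ 0.279 s

The overshoot fixes ζ = −ln(OS)/√(π²+ln²(OS)) = 0.307.
t_p = π/ω_d ⇒ ω_d = 33.4 rad/s; then ω_n = ω_d/√(1−ζ²) = 35.1 rad/s.
t_s ≈ 3/(ζω_n) = 3/(0.307·35.1) = 0.279 s.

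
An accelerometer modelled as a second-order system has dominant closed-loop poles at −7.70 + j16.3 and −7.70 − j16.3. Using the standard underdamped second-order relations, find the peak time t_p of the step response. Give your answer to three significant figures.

t_p = π/ω_d with ω_d = 16.3 (the imaginary part), so t_p = 0.193 s.

t_p ≈ 0.193 s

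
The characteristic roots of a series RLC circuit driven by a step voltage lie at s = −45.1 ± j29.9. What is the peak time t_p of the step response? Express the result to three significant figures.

t_p = π/ω_d with ω_d = 29.9 (the imaginary part), so t_p = 0.105 s.

t_p ≈ 0.105 s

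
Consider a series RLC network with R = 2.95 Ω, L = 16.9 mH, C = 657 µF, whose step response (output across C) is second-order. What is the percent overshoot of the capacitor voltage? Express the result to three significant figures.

For a series RLC circuit (capacitor voltage as output), ω_n = 1/√(LC) = 1/√(16.9 mH · 657 µF) = 300 rad/s.
ζ = (R/2)·√(C/L) = (2.95/2)·√(657 µF/16.9 mH) = 0.291.
Overshoot: exp(−π·0.291/√(1−0.291²)) = 0.385, i.e. 38.5%.

%OS ≈ 38.5%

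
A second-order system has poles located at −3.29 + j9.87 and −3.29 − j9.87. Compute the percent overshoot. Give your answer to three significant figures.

%OS ≈ 35.1%

|pole| = ω_n = √(3.29² + 9.87²) = 10.4 rad/s; ζ = cos θ = σ/ω_n = 0.316.
%OS = 100·exp(−πζ/√(1−ζ²)) = 35.1%.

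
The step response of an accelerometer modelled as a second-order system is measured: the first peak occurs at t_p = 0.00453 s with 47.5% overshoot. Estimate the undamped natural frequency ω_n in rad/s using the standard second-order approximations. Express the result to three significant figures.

The overshoot fixes ζ = −ln(OS)/√(π²+ln²(OS)) = 0.231.
t_p = π/ω_d ⇒ ω_d = 694 rad/s; then ω_n = ω_d/√(1−ζ²) = 713 rad/s.

ω_n ≈ 713 rad/s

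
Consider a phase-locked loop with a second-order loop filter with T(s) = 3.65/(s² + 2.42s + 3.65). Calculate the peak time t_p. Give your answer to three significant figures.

Matching coefficients with s² + 2ζω_n s + ω_n² gives ω_n² = 3.65 ⇒ ω_n = 1.91 rad/s, and ζ = 2.42/(2ω_n) = 0.633.
ω_d = ω_n√(1−ζ²) = 1.48 rad/s. Then t_p = π/ω_d = 2.12 s.

t_p ≈ 2.12 s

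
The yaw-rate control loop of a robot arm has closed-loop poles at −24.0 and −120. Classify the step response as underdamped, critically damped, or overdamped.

overdamped

Since the poles are distinct, negative and real, the response is overdamped.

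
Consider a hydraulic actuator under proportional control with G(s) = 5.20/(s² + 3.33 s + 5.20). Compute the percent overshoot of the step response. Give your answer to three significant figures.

Matching coefficients with s² + 2ζω_n s + ω_n² gives ω_n² = 5.20 ⇒ ω_n = 2.28 rad/s, and ζ = 3.33/(2ω_n) = 0.730.
Overshoot: exp(−π·0.730/√(1−0.730²)) = 0.0348, i.e. 3.48%.

%OS ≈ 3.48%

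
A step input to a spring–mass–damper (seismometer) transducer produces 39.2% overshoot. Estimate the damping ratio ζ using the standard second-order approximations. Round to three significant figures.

ζ = −ln(OS)/√(π² + (ln OS)²). With OS = 0.392, ln OS = −0.9365 and ζ = 0.9365/3.278 = 0.286.

ζ ≈ 0.286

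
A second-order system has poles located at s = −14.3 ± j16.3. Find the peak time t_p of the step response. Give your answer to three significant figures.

t_p ≈ 0.193 s

t_p = π/ω_d with ω_d = 16.3 (the imaginary part), so t_p = 0.193 s.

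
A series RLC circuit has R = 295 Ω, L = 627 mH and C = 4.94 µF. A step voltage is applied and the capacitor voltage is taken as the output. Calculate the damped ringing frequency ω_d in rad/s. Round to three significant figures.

ω_d ≈ 517 rad/s

For a series RLC circuit (capacitor voltage as output), ω_n = 1/√(LC) = 1/√(627 mH · 4.94 µF) = 568 rad/s.
ζ = (R/2)·√(C/L) = (295/2)·√(4.94 µF/627 mH) = 0.414.
The damped frequency ω_d = ω_n√(1−ζ²) = 517 rad/s.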